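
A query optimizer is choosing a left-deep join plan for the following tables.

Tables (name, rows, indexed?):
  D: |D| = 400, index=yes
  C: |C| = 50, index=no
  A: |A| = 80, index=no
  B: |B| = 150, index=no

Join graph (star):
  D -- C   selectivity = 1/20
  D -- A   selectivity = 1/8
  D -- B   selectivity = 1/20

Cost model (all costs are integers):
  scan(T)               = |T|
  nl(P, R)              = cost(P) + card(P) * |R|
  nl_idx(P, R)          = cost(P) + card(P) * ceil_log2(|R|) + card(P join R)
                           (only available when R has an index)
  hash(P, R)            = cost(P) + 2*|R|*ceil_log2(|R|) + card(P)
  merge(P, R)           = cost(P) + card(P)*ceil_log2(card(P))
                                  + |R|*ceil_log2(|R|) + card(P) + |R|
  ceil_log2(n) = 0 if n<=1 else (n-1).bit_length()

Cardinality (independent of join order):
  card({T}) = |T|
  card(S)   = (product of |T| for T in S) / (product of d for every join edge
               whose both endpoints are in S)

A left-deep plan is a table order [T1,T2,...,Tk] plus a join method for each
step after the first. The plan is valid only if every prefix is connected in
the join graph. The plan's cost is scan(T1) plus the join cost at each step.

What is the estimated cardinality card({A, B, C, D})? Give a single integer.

75000

Tables in S: A(80), B(150), C(50), D(400)
Edges inside S: D-C(d=20), D-A(d=8), D-B(d=20)
numerator = 80 * 150 * 50 * 400 = 240000000
denominator = 20 * 8 * 20 = 3200
card(S) = 240000000 / 3200 = 75000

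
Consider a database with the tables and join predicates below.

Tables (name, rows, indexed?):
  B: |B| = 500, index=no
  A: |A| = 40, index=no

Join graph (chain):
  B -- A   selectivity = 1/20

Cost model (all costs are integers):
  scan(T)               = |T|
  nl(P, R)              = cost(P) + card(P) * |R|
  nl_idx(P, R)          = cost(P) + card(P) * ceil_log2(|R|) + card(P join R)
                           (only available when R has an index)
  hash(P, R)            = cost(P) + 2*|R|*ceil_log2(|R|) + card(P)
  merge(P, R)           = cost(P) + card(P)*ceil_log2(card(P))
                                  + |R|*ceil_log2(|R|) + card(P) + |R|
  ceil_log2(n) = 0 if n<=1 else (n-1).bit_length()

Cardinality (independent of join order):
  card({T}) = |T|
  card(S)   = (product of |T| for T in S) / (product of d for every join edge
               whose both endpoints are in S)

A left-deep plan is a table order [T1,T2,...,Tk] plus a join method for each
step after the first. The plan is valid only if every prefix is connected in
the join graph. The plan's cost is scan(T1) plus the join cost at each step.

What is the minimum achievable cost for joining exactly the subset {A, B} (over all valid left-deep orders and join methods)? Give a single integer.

1480

Selinger DP over subsets of {A,B}:
  {B}: scan cost=500, card=500
  {A}: scan cost=40, card=40
  {AB}: card=1000; try (A,hash)→1480, (B,merge)→5320, (A,merge)→5780, (B,hash)→9080, (B,nl)→20040, (A,nl)→20500; best=1480 via (A,hash)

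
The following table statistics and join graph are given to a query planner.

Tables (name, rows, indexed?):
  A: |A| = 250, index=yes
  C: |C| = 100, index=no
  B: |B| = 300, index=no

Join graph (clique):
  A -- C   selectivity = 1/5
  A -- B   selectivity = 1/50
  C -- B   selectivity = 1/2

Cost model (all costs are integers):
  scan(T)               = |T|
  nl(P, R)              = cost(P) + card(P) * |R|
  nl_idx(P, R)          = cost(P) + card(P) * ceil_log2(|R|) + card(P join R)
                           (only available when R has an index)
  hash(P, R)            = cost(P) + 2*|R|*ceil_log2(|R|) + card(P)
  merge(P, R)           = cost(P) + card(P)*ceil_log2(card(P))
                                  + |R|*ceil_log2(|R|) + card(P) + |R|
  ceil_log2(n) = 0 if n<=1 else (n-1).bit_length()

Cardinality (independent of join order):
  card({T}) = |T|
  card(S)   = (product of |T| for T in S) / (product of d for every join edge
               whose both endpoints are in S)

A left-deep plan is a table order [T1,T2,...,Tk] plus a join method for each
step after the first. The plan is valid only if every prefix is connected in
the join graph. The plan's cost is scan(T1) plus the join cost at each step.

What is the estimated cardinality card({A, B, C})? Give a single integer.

15000

Tables in S: A(250), B(300), C(100)
Edges inside S: A-C(d=5), A-B(d=50), C-B(d=2)
numerator = 250 * 300 * 100 = 7500000
denominator = 5 * 50 * 2 = 500
card(S) = 7500000 / 500 = 15000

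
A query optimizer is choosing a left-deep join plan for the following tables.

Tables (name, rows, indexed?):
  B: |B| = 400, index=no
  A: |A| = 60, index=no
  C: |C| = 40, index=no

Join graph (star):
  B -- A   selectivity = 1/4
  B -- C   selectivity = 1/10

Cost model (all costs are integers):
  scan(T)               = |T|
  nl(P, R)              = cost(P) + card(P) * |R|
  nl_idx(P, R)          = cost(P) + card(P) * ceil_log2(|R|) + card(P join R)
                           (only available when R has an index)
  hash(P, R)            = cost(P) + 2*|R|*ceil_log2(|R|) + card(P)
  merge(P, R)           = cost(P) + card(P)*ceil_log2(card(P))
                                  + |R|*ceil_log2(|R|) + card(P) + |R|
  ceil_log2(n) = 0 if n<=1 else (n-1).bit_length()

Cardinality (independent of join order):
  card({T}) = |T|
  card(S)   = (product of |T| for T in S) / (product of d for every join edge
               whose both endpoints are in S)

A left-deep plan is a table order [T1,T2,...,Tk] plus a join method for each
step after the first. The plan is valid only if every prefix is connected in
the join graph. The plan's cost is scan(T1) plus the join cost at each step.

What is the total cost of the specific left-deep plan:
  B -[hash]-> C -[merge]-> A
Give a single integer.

20900

step 1: scan B: cost=400, card=400
step 2: join C via hash
    card(P join C) = 400*40/(10) = 1600
    cost = 400 + 2*40*6 + 400 = 1280
step 3: join A via merge
    card(P join A) = 1600*60/(4) = 24000
    cost = 1280 + 1600*11 + 60*6 + 1600 + 60 = 20900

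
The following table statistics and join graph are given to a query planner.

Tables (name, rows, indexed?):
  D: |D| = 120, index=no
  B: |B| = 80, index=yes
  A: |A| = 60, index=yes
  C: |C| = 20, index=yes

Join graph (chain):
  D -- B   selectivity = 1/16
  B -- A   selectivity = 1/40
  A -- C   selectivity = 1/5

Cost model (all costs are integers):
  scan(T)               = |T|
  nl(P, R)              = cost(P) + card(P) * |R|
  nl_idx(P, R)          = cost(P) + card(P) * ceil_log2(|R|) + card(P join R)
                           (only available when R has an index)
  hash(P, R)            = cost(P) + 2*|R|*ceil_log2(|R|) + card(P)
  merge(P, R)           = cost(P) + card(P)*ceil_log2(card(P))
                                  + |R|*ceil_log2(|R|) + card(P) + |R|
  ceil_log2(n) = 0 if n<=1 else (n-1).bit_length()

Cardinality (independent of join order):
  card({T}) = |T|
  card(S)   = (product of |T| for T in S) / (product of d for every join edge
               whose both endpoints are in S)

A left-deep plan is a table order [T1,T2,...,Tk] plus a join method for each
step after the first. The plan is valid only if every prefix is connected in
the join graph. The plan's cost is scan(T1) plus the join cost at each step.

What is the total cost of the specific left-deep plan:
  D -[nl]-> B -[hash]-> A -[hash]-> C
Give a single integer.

12140

step 1: scan D: cost=120, card=120
step 2: join B via nl
    card(P join B) = 120*80/(16) = 600
    cost = 120 + 120*80 = 9720
step 3: join A via hash
    card(P join A) = 600*60/(40) = 900
    cost = 9720 + 2*60*6 + 600 = 11040
step 4: join C via hash
    card(P join C) = 900*20/(5) = 3600
    cost = 11040 + 2*20*5 + 900 = 12140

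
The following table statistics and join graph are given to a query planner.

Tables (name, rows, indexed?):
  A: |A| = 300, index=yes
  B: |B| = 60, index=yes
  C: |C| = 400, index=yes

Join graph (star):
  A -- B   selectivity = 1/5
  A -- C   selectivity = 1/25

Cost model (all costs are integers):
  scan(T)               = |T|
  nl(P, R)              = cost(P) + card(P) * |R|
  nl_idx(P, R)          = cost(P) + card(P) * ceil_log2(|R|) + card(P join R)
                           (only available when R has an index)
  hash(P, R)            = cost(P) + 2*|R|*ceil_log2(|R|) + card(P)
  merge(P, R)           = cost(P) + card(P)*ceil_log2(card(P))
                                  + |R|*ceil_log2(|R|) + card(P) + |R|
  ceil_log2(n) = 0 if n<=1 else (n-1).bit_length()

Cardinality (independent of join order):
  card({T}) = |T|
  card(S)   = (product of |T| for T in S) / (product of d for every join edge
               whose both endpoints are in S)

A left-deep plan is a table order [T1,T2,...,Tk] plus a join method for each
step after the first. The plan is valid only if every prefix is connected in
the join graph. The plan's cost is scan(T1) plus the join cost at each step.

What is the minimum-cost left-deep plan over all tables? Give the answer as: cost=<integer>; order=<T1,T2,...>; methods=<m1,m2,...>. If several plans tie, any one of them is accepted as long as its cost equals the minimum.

cost=11720; order=C,A,B; methods=hash,hash

Selinger DP (subsets sized 1..n):
  {A}: scan cost=300, card=300
  {B}: scan cost=60, card=60
  {C}: scan cost=400, card=400
  {AB}: card=3600; try (B,hash)→1320, (A,merge)→3480, (B,merge)→3720, (A,nl_idx)→4200, (A,hash)→5520, (B,nl_idx)→5700 …(+2); best=1320 via (B,hash)
  {AC}: card=4800; try (A,hash)→6200, (C,merge)→7300, (A,merge)→7400, (C,hash)→7800, (C,nl_idx)→7800, (A,nl_idx)→8800 …(+2); best=6200 via (A,hash)
  {ABC}: card=57600; try (B,hash)→11720, (C,hash)→12120, (C,merge)→52120, (B,merge)→73820, (C,nl_idx)→91320, (B,nl_idx)→92600 …(+2); best=11720 via (B,hash)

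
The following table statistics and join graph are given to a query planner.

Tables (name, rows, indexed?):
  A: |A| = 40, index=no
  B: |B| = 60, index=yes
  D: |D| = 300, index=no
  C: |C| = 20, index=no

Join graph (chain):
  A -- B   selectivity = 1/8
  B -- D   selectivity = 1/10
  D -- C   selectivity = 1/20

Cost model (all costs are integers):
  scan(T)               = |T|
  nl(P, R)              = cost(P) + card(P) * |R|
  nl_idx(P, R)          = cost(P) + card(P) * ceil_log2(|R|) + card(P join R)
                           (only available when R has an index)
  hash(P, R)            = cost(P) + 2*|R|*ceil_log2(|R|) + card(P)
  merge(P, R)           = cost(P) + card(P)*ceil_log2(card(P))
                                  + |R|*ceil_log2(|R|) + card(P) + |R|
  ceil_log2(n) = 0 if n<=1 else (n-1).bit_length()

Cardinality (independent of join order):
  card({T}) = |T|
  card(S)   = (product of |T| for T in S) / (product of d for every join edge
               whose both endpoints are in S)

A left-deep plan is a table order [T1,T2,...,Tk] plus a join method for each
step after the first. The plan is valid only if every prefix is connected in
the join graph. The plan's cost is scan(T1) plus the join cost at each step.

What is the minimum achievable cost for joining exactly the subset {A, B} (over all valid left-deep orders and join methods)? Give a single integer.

580

Selinger DP over subsets of {A,B}:
  {A}: scan cost=40, card=40
  {B}: scan cost=60, card=60
  {AB}: card=300; try (B,nl_idx)→580, (A,hash)→600, (B,merge)→740, (A,merge)→760, (B,hash)→800, (B,nl)→2440 …(+1); best=580 via (B,nl_idx)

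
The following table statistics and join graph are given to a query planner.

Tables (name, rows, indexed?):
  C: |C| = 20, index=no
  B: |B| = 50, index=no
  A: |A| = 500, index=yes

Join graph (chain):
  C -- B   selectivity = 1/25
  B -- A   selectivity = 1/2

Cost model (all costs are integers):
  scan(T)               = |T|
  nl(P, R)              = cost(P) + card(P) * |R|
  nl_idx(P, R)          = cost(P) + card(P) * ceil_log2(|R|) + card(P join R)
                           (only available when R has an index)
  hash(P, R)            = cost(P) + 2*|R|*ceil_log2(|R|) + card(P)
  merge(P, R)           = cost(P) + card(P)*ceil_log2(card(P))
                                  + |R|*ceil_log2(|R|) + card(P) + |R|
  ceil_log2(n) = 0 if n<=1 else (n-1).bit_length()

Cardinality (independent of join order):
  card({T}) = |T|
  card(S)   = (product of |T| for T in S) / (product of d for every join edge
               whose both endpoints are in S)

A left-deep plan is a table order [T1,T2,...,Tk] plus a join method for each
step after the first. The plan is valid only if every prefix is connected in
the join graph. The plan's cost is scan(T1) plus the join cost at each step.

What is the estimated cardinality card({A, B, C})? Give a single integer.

10000

Tables in S: A(500), B(50), C(20)
Edges inside S: C-B(d=25), B-A(d=2)
numerator = 500 * 50 * 20 = 500000
denominator = 25 * 2 = 50
card(S) = 500000 / 50 = 10000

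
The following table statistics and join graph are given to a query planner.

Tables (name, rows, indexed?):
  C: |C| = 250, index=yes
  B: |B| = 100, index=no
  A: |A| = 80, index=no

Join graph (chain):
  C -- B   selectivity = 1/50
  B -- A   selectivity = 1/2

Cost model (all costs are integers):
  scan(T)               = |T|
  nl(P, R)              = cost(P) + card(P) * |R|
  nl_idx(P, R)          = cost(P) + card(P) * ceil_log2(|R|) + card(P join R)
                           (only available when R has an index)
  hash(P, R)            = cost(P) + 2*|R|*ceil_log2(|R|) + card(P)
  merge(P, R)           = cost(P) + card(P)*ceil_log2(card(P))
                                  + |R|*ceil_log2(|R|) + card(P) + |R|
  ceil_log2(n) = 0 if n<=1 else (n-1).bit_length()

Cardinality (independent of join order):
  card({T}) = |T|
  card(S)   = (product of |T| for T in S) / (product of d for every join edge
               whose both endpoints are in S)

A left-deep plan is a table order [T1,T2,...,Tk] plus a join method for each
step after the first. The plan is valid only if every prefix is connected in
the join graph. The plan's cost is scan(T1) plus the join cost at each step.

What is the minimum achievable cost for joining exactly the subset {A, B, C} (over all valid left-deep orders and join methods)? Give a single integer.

3020

Selinger DP over subsets of {A,B,C}:
  {C}: scan cost=250, card=250
  {B}: scan cost=100, card=100
  {A}: scan cost=80, card=80
  {BC}: card=500; try (C,nl_idx)→1400, (B,hash)→1900, (C,merge)→3150, (B,merge)→3300, (C,hash)→4200, (C,nl)→25100 …(+1); best=1400 via (C,nl_idx)
  {AB}: card=4000; try (A,hash)→1320, (B,merge)→1520, (A,merge)→1540, (B,hash)→1560, (B,nl)→8080, (A,nl)→8100; best=1320 via (A,hash)
  {ABC}: card=20000; try (A,hash)→3020, (A,merge)→7040, (C,hash)→9320, (A,nl)→41400, (C,nl_idx)→53320, (C,merge)→55570 …(+1); best=3020 via (A,hash)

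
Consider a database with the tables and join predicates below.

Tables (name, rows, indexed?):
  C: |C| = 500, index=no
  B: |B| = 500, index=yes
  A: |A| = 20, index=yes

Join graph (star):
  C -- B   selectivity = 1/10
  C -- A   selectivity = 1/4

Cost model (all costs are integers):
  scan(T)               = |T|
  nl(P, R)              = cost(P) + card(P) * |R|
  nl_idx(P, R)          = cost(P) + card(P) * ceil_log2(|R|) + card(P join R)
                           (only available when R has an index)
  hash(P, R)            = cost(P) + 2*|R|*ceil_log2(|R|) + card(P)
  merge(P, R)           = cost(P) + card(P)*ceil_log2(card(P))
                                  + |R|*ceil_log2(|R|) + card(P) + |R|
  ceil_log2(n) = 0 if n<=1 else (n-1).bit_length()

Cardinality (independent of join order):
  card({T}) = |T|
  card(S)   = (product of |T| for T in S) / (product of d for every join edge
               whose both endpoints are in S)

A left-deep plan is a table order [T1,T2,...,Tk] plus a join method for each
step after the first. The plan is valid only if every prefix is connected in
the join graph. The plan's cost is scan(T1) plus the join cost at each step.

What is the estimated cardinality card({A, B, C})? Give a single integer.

Tables in S: A(20), B(500), C(500)
Edges inside S: C-B(d=10), C-A(d=4)
numerator = 20 * 500 * 500 = 5000000
denominator = 10 * 4 = 40
card(S) = 5000000 / 40 = 125000

125000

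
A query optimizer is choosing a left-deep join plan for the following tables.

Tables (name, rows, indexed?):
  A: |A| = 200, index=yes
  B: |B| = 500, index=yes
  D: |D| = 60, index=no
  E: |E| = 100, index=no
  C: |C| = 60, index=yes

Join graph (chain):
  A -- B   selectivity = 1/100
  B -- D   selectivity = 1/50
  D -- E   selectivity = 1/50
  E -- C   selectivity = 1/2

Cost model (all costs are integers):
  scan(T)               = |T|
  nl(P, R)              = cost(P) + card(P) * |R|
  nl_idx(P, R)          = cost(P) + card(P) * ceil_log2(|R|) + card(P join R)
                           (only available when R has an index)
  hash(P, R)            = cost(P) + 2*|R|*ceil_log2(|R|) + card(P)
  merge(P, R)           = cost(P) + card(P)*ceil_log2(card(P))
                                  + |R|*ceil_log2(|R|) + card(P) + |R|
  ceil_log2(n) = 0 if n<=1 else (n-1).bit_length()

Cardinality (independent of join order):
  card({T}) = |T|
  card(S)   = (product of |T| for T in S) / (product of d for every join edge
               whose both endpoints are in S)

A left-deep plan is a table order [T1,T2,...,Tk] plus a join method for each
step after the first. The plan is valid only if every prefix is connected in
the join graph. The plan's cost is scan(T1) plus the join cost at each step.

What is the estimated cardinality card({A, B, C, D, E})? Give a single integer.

72000

Tables in S: A(200), B(500), C(60), D(60), E(100)
Edges inside S: A-B(d=100), B-D(d=50), D-E(d=50), E-C(d=2)
numerator = 200 * 500 * 60 * 60 * 100 = 36000000000
denominator = 100 * 50 * 50 * 2 = 500000
card(S) = 36000000000 / 500000 = 72000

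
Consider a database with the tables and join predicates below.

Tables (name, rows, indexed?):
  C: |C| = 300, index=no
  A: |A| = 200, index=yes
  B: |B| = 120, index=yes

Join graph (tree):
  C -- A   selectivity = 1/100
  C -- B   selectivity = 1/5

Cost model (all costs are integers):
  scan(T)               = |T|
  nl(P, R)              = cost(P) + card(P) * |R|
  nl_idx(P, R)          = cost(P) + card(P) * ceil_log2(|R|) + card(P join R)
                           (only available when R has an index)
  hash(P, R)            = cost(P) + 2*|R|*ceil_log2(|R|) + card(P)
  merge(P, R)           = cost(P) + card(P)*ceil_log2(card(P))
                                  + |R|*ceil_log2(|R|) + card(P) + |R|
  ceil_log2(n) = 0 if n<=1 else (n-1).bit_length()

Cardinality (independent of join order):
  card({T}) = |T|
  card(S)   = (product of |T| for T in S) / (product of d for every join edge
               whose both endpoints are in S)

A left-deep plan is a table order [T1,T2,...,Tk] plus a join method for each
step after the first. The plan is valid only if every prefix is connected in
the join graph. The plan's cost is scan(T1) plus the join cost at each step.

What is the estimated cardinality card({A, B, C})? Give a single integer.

14400

Tables in S: A(200), B(120), C(300)
Edges inside S: C-A(d=100), C-B(d=5)
numerator = 200 * 120 * 300 = 7200000
denominator = 100 * 5 = 500
card(S) = 7200000 / 500 = 14400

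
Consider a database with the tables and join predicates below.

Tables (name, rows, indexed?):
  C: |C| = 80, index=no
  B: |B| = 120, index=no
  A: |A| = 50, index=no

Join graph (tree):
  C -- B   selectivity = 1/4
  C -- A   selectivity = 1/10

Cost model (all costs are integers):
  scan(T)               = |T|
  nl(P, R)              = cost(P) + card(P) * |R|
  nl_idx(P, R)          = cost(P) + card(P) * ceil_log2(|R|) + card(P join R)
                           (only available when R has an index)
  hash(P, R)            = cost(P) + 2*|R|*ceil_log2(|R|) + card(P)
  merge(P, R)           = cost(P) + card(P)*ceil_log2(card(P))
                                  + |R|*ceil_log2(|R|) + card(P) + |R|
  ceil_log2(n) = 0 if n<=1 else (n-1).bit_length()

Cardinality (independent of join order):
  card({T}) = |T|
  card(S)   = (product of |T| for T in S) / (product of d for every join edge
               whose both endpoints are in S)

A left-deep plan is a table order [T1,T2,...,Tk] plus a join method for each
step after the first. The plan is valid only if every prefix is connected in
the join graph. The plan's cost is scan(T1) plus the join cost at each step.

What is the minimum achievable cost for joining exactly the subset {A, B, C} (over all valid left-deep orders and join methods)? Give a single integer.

Selinger DP over subsets of {A,B,C}:
  {C}: scan cost=80, card=80
  {B}: scan cost=120, card=120
  {A}: scan cost=50, card=50
  {BC}: card=2400; try (C,hash)→1360, (B,merge)→1680, (C,merge)→1720, (B,hash)→1840, (B,nl)→9680, (C,nl)→9720; best=1360 via (C,hash)
  {AC}: card=400; try (A,hash)→760, (C,merge)→1040, (A,merge)→1070, (C,hash)→1220, (C,nl)→4050, (A,nl)→4080; best=760 via (A,hash)
  {ABC}: card=12000; try (B,hash)→2840, (A,hash)→4360, (B,merge)→5720, (A,merge)→32910, (B,nl)→48760, (A,nl)→121360; best=2840 via (B,hash)

2840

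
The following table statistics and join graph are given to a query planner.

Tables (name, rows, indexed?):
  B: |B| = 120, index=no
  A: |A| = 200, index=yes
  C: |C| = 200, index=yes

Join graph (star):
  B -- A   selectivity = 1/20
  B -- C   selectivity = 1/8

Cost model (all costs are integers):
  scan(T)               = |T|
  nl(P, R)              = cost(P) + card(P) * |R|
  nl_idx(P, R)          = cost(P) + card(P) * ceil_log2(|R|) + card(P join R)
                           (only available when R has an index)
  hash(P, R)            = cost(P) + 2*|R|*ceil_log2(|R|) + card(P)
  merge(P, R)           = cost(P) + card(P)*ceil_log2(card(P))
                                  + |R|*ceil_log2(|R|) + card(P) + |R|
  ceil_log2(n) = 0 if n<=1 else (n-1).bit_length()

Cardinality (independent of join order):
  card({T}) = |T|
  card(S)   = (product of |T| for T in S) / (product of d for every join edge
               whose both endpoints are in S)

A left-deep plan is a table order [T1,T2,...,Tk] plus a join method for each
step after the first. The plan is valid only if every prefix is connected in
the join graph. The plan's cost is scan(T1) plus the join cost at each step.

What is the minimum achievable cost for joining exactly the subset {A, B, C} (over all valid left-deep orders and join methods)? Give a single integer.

6480

Selinger DP over subsets of {A,B,C}:
  {B}: scan cost=120, card=120
  {A}: scan cost=200, card=200
  {C}: scan cost=200, card=200
  {AB}: card=1200; try (B,hash)→2080, (A,nl_idx)→2280, (A,merge)→2880, (B,merge)→2960, (A,hash)→3440, (A,nl)→24120 …(+1); best=2080 via (B,hash)
  {BC}: card=3000; try (B,hash)→2080, (C,merge)→2880, (B,merge)→2960, (C,hash)→3440, (C,nl_idx)→4080, (C,nl)→24120 …(+1); best=2080 via (B,hash)
  {ABC}: card=30000; try (C,hash)→6480, (A,hash)→8280, (C,merge)→18280, (C,nl_idx)→41680, (A,merge)→42880, (A,nl_idx)→56080 …(+2); best=6480 via (C,hash)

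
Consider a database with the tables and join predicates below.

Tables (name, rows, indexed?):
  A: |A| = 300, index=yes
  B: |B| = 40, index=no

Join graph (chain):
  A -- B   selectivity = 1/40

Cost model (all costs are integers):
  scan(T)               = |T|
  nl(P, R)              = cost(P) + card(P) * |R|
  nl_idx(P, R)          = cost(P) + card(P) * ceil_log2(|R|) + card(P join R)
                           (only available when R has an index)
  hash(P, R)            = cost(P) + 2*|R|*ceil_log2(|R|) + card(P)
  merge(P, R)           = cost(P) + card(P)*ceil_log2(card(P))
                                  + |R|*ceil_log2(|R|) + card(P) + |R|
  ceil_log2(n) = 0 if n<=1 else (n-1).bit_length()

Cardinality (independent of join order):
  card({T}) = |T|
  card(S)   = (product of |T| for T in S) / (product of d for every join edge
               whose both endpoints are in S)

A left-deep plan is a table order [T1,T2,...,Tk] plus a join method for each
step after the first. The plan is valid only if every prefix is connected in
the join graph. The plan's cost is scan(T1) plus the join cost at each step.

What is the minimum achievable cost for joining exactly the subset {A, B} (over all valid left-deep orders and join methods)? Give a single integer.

700

Selinger DP over subsets of {A,B}:
  {A}: scan cost=300, card=300
  {B}: scan cost=40, card=40
  {AB}: card=300; try (A,nl_idx)→700, (B,hash)→1080, (A,merge)→3320, (B,merge)→3580, (A,hash)→5480, (A,nl)→12040 …(+1); best=700 via (A,nl_idx)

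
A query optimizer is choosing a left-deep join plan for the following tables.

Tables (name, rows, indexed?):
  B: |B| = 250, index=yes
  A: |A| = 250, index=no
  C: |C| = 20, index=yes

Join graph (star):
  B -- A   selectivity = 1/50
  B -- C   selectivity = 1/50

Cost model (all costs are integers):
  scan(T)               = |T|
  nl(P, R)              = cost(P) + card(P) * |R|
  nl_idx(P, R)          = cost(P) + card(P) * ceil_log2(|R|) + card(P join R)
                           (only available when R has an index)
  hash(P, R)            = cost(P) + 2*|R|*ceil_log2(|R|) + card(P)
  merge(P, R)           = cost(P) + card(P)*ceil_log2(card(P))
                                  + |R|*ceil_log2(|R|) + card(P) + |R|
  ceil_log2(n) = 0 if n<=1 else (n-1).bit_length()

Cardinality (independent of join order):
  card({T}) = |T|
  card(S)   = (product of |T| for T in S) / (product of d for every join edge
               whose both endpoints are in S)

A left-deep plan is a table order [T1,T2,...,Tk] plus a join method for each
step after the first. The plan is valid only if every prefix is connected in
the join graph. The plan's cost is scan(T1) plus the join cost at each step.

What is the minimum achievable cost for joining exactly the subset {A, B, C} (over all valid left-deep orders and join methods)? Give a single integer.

Selinger DP over subsets of {A,B,C}:
  {B}: scan cost=250, card=250
  {A}: scan cost=250, card=250
  {C}: scan cost=20, card=20
  {AB}: card=1250; try (B,nl_idx)→3500, (B,hash)→4500, (A,hash)→4500, (B,merge)→4750, (A,merge)→4750, (B,nl)→62750 …(+1); best=3500 via (B,nl_idx)
  {BC}: card=100; try (B,nl_idx)→280, (C,hash)→700, (C,nl_idx)→1600, (B,merge)→2390, (C,merge)→2620, (B,hash)→4040 …(+2); best=280 via (B,nl_idx)
  {ABC}: card=500; try (A,merge)→3330, (A,hash)→4380, (C,hash)→4950, (C,nl_idx)→10250, (C,merge)→18620, (A,nl)→25280 …(+1); best=3330 via (A,merge)

3330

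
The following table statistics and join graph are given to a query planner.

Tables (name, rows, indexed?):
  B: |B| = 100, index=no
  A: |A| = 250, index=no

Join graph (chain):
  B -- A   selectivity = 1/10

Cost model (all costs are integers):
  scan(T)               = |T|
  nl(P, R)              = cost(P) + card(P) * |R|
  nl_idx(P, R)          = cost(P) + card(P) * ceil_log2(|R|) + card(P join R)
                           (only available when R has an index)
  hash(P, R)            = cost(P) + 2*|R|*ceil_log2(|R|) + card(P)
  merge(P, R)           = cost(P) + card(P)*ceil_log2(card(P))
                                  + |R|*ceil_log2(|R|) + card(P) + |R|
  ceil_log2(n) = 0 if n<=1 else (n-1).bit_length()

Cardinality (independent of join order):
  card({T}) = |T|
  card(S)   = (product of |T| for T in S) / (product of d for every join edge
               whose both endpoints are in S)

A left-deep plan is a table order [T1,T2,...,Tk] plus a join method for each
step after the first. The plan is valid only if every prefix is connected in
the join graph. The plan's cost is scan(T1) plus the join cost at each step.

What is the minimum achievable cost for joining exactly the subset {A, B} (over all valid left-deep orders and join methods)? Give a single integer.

Selinger DP over subsets of {A,B}:
  {B}: scan cost=100, card=100
  {A}: scan cost=250, card=250
  {AB}: card=2500; try (B,hash)→1900, (A,merge)→3150, (B,merge)→3300, (A,hash)→4200, (A,nl)→25100, (B,nl)→25250; best=1900 via (B,hash)

1900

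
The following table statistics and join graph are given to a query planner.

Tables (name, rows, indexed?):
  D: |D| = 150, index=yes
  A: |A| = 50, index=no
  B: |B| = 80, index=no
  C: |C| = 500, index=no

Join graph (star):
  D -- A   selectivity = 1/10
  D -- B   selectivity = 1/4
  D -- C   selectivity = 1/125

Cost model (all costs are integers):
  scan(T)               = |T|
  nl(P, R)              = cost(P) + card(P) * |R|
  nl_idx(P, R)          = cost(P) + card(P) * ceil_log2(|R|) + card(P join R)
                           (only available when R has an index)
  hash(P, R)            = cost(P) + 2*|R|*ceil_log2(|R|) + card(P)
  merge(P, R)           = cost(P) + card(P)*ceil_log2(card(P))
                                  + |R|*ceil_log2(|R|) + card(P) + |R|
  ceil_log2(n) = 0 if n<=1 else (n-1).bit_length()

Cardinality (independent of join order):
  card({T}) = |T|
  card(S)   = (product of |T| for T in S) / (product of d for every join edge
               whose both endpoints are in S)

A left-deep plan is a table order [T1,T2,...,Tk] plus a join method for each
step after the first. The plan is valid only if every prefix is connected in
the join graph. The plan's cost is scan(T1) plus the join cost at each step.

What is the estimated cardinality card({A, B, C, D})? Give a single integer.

60000

Tables in S: A(50), B(80), C(500), D(150)
Edges inside S: D-A(d=10), D-B(d=4), D-C(d=125)
numerator = 50 * 80 * 500 * 150 = 300000000
denominator = 10 * 4 * 125 = 5000
card(S) = 300000000 / 5000 = 60000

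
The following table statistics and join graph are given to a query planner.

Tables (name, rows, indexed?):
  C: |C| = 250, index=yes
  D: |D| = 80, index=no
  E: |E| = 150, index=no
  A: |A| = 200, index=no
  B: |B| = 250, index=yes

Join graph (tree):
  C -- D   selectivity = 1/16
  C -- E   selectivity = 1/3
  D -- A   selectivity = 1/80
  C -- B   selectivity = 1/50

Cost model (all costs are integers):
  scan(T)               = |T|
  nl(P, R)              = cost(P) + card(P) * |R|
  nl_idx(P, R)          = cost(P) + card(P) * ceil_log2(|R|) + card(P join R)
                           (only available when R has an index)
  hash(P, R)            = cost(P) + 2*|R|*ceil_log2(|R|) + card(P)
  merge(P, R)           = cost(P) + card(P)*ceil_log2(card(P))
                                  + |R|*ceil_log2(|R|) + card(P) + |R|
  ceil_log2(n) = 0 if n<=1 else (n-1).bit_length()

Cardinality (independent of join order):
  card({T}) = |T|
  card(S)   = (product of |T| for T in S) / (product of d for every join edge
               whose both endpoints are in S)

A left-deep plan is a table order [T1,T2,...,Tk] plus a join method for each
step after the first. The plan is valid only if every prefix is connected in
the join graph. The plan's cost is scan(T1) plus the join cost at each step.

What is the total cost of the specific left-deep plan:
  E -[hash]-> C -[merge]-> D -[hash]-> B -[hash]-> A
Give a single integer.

574640

step 1: scan E: cost=150, card=150
step 2: join C via hash
    card(P join C) = 150*250/(3) = 12500
    cost = 150 + 2*250*8 + 150 = 4300
step 3: join D via merge
    card(P join D) = 12500*80/(16) = 62500
    cost = 4300 + 12500*14 + 80*7 + 12500 + 80 = 192440
step 4: join B via hash
    card(P join B) = 62500*250/(50) = 312500
    cost = 192440 + 2*250*8 + 62500 = 258940
step 5: join A via hash
    card(P join A) = 312500*200/(80) = 781250
    cost = 258940 + 2*200*8 + 312500 = 574640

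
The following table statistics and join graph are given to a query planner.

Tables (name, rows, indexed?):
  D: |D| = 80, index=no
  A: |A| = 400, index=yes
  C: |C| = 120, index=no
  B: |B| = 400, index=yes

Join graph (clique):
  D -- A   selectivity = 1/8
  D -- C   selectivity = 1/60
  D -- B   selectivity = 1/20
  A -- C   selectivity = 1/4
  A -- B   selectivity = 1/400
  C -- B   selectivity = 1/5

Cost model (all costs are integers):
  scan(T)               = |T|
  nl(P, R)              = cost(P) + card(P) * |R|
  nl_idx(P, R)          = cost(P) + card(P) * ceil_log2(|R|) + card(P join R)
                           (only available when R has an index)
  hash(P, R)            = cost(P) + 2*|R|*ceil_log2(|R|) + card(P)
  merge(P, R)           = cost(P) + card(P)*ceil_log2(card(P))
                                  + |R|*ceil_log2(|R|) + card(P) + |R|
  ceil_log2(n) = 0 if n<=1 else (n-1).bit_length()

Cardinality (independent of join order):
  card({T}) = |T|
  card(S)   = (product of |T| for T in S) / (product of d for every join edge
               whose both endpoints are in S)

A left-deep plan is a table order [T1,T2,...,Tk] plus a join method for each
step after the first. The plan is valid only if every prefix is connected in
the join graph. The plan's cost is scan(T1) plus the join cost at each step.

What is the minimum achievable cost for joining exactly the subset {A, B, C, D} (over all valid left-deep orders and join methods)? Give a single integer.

Selinger DP over subsets of {A,B,C,D}:
  {D}: scan cost=80, card=80
  {A}: scan cost=400, card=400
  {C}: scan cost=120, card=120
  {B}: scan cost=400, card=400
  {AD}: card=4000; try (D,hash)→1920, (A,merge)→4720, (A,nl_idx)→4800, (D,merge)→5040, (A,hash)→7360, (A,nl)→32080 …(+1); best=1920 via (D,hash)
  {CD}: card=160; try (D,hash)→1360, (C,merge)→1680, (D,merge)→1720, (C,hash)→1840, (C,nl)→9680, (D,nl)→9720; best=1360 via (D,hash)
  {BD}: card=1600; try (D,hash)→1920, (B,nl_idx)→2400, (B,merge)→4720, (D,merge)→5040, (B,hash)→7360, (B,nl)→32080 …(+1); best=1920 via (D,hash)
  {AC}: card=12000; try (C,hash)→2480, (A,merge)→5080, (C,merge)→5360, (A,hash)→7440, (A,nl_idx)→13200, (A,nl)→48120 …(+1); best=2480 via (C,hash)
  {AB}: card=400; try (B,nl_idx)→4400, (A,nl_idx)→4400, (B,hash)→8000, (A,hash)→8000, (B,merge)→8400, (A,merge)→8400 …(+2); best=4400 via (B,nl_idx)
  {BC}: card=9600; try (C,hash)→2480, (B,merge)→5080, (C,merge)→5360, (B,hash)→7440, (B,nl_idx)→10800, (B,nl)→48120 …(+1); best=2480 via (C,hash)
  {ACD}: card=2000; try (A,nl_idx)→4800, (A,merge)→6800, (C,hash)→7600, (A,hash)→8720, (D,hash)→15600, (C,merge)→54880 …(+4); best=4800 via (A,nl_idx)
  {ABD}: card=200; try (D,hash)→5920, (D,merge)→9040, (A,hash)→10720, (B,hash)→13120, (A,nl_idx)→16520, (A,merge)→25120 …(+5); best=5920 via (D,hash)
  {BCD}: card=640; try (B,nl_idx)→3440, (C,hash)→5200, (B,merge)→6800, (B,hash)→8720, (D,hash)→13200, (C,merge)→22080 …(+4); best=3440 via (B,nl_idx)
  {ABC}: card=2400; try (C,hash)→6480, (C,merge)→9360, (A,hash)→19280, (B,hash)→21680, (C,nl)→52400, (A,nl_idx)→91280 …(+5); best=6480 via (C,hash)
  {ABCD}: card=20; try (C,hash)→7800, (C,merge)→8680, (A,nl_idx)→9220, (D,hash)→10000, (A,hash)→11280, (B,hash)→14000 …(+8); best=7800 via (C,hash)

7800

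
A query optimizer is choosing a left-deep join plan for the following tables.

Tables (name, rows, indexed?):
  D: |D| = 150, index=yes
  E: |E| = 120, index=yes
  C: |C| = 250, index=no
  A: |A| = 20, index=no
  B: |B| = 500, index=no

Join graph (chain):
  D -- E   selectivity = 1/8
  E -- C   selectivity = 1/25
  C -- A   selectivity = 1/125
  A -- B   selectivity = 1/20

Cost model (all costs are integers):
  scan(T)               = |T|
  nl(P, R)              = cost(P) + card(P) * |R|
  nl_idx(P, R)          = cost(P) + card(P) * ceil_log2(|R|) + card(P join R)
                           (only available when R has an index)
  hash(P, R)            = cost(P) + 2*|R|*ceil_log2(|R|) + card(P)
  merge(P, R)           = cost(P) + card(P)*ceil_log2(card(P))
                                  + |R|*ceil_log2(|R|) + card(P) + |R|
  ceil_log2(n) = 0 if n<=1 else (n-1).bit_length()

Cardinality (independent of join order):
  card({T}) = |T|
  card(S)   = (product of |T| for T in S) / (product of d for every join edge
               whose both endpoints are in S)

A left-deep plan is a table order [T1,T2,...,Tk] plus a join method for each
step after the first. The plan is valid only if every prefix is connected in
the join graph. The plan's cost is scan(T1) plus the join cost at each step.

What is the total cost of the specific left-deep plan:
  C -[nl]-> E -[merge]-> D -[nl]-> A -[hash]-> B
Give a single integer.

508600

step 1: scan C: cost=250, card=250
step 2: join E via nl
    card(P join E) = 250*120/(25) = 1200
    cost = 250 + 250*120 = 30250
step 3: join D via merge
    card(P join D) = 1200*150/(8) = 22500
    cost = 30250 + 1200*11 + 150*8 + 1200 + 150 = 46000
step 4: join A via nl
    card(P join A) = 22500*20/(125) = 3600
    cost = 46000 + 22500*20 = 496000
step 5: join B via hash
    card(P join B) = 3600*500/(20) = 90000
    cost = 496000 + 2*500*9 + 3600 = 508600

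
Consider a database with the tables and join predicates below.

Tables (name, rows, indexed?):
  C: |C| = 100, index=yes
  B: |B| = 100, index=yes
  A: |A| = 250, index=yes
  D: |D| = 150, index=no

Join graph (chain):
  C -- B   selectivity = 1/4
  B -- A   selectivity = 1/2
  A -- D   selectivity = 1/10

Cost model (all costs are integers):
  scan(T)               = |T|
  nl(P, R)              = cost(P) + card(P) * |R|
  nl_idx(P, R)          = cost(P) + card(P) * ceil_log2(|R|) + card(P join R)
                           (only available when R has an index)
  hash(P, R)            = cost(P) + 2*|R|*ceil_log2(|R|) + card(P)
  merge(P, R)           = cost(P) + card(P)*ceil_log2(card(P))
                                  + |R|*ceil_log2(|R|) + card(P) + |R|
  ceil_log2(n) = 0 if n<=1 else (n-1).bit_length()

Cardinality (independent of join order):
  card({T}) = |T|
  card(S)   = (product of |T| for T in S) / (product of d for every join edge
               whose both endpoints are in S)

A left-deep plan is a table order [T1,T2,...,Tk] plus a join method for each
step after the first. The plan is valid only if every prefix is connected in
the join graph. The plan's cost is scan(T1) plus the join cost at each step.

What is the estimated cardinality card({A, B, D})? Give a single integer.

Tables in S: A(250), B(100), D(150)
Edges inside S: B-A(d=2), A-D(d=10)
numerator = 250 * 100 * 150 = 3750000
denominator = 2 * 10 = 20
card(S) = 3750000 / 20 = 187500

187500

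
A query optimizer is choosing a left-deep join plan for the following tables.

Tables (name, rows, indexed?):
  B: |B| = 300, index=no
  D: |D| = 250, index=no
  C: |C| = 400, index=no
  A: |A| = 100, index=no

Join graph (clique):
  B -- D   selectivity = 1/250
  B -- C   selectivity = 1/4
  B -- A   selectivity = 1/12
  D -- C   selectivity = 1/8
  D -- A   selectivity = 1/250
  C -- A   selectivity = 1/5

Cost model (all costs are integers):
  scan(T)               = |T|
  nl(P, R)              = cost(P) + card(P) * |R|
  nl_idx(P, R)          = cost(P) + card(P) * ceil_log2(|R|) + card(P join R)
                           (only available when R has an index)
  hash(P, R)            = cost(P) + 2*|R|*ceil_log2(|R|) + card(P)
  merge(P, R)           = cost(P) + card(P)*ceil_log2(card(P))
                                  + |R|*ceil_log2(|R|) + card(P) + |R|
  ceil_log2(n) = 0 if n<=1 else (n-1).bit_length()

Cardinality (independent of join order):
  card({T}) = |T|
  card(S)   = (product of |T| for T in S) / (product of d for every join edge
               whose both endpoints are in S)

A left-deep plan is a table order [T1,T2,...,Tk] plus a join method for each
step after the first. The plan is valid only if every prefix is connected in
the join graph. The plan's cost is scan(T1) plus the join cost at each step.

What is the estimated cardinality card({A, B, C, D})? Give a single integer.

Tables in S: A(100), B(300), C(400), D(250)
Edges inside S: B-D(d=250), B-C(d=4), B-A(d=12), D-C(d=8), D-A(d=250), C-A(d=5)
numerator = 100 * 300 * 400 * 250 = 3000000000
denominator = 250 * 4 * 12 * 8 * 250 * 5 = 120000000
card(S) = 3000000000 / 120000000 = 25

25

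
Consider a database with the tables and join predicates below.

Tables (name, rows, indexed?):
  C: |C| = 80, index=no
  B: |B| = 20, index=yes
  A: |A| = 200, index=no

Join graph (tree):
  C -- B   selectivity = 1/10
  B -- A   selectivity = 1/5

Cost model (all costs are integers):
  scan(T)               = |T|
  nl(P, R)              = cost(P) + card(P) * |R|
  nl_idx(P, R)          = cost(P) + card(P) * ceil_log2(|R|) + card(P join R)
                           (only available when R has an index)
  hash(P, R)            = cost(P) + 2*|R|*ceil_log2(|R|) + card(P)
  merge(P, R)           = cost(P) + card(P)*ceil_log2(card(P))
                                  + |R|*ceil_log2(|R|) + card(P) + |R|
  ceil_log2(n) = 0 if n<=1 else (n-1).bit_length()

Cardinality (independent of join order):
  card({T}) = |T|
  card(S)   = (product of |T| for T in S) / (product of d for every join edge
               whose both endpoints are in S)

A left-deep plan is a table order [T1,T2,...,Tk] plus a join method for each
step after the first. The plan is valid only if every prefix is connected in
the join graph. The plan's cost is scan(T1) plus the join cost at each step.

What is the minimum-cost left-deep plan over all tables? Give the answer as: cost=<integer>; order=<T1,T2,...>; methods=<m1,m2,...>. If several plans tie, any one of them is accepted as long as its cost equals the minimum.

cost=2520; order=A,B,C; methods=hash,hash

Selinger DP (subsets sized 1..n):
  {C}: scan cost=80, card=80
  {B}: scan cost=20, card=20
  {A}: scan cost=200, card=200
  {BC}: card=160; try (B,hash)→360, (B,nl_idx)→640, (C,merge)→780, (B,merge)→840, (C,hash)→1160, (C,nl)→1620 …(+1); best=360 via (B,hash)
  {AB}: card=800; try (B,hash)→600, (A,merge)→1940, (B,nl_idx)→2000, (B,merge)→2120, (A,hash)→3240, (A,nl)→4020 …(+1); best=600 via (B,hash)
  {ABC}: card=6400; try (C,hash)→2520, (A,merge)→3600, (A,hash)→3720, (C,merge)→10040, (A,nl)→32360, (C,nl)→64600; best=2520 via (C,hash)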